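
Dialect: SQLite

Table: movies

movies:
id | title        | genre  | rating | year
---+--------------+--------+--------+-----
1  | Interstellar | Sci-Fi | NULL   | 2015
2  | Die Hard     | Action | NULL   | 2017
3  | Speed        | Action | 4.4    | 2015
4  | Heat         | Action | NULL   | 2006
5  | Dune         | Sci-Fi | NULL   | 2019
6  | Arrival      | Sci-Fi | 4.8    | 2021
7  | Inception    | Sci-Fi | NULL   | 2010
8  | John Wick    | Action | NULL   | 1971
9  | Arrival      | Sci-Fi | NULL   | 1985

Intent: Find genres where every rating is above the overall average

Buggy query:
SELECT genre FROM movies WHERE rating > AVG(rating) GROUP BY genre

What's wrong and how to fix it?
Bug: AVG() is an aggregate; it can't sit directly in WHERE

Fix: Use a subquery for AVG and a HAVING MIN(...) filter so the condition holds for every row in the group

Corrected query:
SELECT genre FROM movies GROUP BY genre HAVING MIN(rating) > (SELECT AVG(rating) FROM movies)

Result:
genre 
------
Sci-Fi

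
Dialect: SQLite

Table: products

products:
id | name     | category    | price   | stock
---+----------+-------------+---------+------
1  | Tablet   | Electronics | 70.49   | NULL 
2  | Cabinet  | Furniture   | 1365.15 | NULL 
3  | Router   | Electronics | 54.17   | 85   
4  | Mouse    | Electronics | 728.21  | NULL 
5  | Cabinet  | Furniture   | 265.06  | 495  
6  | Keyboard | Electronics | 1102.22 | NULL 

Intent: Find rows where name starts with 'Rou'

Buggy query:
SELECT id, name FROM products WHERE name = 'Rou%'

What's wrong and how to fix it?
Bug: Wildcards only work with LIKE; '=' treats '%' as a literal character

Fix: Use LIKE for wildcard pattern matching

Corrected query:
SELECT id, name FROM products WHERE name LIKE 'Rou%'

Result:
id | name  
---+-------
3  | Router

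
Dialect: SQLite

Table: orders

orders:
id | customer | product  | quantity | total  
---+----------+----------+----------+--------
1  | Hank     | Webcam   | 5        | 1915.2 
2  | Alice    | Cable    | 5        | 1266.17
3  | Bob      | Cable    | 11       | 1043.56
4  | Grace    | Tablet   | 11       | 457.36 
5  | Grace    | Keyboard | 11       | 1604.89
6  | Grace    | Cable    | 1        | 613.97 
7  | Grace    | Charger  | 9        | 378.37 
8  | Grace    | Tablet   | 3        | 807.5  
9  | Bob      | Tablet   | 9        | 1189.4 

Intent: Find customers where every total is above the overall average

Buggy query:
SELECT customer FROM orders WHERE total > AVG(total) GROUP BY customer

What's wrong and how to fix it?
Bug: WHERE evaluates per row before aggregation, so AVG() is unavailable

Fix: Use a subquery for AVG and a HAVING MIN(...) filter so the condition holds for every row in the group

Corrected query:
SELECT customer FROM orders GROUP BY customer HAVING MIN(total) > (SELECT AVG(total) FROM orders)

Result:
customer
--------
Alice   
Bob     
Hank    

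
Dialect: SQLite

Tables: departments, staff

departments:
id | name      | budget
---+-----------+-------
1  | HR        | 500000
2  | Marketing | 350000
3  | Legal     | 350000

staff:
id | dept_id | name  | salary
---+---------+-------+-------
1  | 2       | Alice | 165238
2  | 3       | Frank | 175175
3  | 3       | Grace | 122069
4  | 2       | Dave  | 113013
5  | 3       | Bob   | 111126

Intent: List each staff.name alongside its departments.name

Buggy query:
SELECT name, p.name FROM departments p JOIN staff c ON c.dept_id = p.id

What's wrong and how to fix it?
Bug: Both tables have a 'name' column; the unqualified reference is ambiguous

Fix: Prefix ambiguous columns with the table alias

Corrected query:
SELECT c.name, p.name FROM departments p JOIN staff c ON c.dept_id = p.id

Result:
name  | name     
------+----------
Alice | Marketing
Frank | Legal    
Grace | Legal    
Dave  | Marketing
Bob   | Legal    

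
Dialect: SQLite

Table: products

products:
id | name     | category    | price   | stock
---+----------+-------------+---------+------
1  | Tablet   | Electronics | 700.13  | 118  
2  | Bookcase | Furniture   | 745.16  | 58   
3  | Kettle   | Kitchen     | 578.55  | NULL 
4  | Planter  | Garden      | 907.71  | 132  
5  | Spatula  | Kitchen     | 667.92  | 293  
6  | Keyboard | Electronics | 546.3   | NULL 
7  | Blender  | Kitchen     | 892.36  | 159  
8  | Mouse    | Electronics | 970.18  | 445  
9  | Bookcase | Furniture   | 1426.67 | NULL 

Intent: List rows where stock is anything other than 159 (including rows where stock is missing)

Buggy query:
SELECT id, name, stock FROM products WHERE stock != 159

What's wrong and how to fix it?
Bug: Inequality against NULL is unknown, not true; rows with NULL are dropped

Fix: Handle NULL separately with IS NULL alongside the inequality

Corrected query:
SELECT id, name, stock FROM products WHERE stock != 159 OR stock IS NULL

Result:
id | name     | stock
---+----------+------
1  | Tablet   | 118  
2  | Bookcase | 58   
3  | Kettle   | NULL 
4  | Planter  | 132  
5  | Spatula  | 293  
6  | Keyboard | NULL 
8  | Mouse    | 445  
9  | Bookcase | NULL 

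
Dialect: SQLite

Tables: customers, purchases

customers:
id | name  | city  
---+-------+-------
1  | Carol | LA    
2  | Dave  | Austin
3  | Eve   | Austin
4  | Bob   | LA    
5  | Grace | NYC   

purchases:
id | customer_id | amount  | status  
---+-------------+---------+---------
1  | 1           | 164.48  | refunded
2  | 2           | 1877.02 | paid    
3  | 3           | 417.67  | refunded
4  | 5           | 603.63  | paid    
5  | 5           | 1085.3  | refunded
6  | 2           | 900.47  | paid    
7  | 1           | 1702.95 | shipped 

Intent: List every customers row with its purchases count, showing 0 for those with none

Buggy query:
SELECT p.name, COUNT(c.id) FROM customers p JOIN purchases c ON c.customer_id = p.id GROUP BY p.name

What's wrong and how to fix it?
Bug: INNER JOIN drops customers rows that have no matching purchases rows

Fix: Use LEFT JOIN so parents without children still appear (COUNT(c.id) gives 0)

Corrected query:
SELECT p.name, COUNT(c.id) FROM customers p LEFT JOIN purchases c ON c.customer_id = p.id GROUP BY p.name

Result:
name  | COUNT(c.id)
------+------------
Bob   | 0          
Carol | 2          
Dave  | 2          
Eve   | 1          
Grace | 2          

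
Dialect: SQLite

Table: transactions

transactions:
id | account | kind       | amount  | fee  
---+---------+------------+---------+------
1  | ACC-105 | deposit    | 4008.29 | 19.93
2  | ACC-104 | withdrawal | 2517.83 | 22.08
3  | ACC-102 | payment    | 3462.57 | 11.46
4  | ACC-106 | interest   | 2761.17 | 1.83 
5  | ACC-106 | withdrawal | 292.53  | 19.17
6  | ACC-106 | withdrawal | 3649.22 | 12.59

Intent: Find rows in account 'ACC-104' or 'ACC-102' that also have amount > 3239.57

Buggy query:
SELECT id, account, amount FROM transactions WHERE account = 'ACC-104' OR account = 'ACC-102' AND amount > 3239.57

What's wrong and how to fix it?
Bug: AND binds tighter than OR, so this parses as account = 'ACC-104' OR (account = 'ACC-102' AND amount > 3239.57)

Fix: Group the OR with parentheses (or use IN), then AND the threshold

Corrected query:
SELECT id, account, amount FROM transactions WHERE (account = 'ACC-104' OR account = 'ACC-102') AND amount > 3239.57

Result:
id | account | amount 
---+---------+--------
3  | ACC-102 | 3462.57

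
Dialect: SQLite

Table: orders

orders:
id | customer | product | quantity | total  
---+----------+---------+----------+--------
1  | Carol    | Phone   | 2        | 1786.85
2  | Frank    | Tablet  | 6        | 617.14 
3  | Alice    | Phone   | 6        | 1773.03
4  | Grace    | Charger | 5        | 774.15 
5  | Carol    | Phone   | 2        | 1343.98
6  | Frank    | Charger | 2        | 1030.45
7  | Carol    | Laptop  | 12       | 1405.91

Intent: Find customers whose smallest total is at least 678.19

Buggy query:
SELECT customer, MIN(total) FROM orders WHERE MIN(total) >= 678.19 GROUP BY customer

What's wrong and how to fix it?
Bug: Aggregates like MIN are computed per group after WHERE runs

Fix: Use HAVING for the per-group MIN condition

Corrected query:
SELECT customer, MIN(total) FROM orders GROUP BY customer HAVING MIN(total) >= 678.19

Result:
customer | MIN(total)
---------+-----------
Alice    | 1773.03   
Carol    | 1343.98   
Grace    | 774.15    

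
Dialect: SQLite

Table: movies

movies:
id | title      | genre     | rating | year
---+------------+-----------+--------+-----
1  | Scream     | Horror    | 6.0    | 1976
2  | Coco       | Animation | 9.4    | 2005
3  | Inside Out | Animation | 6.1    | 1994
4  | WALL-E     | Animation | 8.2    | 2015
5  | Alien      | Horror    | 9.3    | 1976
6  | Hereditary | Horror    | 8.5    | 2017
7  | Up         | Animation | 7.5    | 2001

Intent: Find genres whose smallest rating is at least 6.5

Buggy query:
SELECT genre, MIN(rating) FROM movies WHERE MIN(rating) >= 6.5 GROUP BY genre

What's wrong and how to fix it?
Bug: MIN() in WHERE is a misuse of aggregate

Fix: Replace WHERE with HAVING after the GROUP BY

Corrected query:
SELECT genre, MIN(rating) FROM movies GROUP BY genre HAVING MIN(rating) >= 6.5

Result:
(no rows)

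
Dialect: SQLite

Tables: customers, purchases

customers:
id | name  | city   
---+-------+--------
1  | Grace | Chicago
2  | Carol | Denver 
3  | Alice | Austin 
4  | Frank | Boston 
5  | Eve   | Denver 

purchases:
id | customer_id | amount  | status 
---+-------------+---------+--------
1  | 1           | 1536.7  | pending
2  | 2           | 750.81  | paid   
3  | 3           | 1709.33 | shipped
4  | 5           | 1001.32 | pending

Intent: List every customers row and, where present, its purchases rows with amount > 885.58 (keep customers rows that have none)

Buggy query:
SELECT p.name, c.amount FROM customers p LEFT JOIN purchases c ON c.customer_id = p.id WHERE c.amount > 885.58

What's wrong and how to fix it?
Bug: Filtering c.amount in WHERE discards the NULL rows produced by LEFT JOIN, turning it into an inner join

Fix: Move the right-table condition into the ON clause so unmatched parents are kept

Corrected query:
SELECT p.name, c.amount FROM customers p LEFT JOIN purchases c ON c.customer_id = p.id AND c.amount > 885.58

Result:
name  | amount 
------+--------
Grace | 1536.7 
Carol | NULL   
Alice | 1709.33
Frank | NULL   
Eve   | 1001.32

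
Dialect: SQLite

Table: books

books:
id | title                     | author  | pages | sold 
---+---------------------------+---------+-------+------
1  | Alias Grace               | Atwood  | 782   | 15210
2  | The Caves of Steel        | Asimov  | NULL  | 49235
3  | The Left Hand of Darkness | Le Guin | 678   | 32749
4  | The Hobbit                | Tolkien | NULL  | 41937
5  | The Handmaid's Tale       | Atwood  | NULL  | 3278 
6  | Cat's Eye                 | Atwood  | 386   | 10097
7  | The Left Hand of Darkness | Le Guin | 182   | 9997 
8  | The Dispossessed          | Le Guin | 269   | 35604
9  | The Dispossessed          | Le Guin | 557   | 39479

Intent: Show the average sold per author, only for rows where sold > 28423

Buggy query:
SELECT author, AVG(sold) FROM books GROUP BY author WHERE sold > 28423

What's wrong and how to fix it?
Bug: Row-level WHERE must come before GROUP BY in the clause order

Fix: Move the WHERE clause before GROUP BY

Corrected query:
SELECT author, AVG(sold) FROM books WHERE sold > 28423 GROUP BY author

Result:
author  | AVG(sold)
--------+----------
Asimov  | 49235    
Le Guin | 35944    
Tolkien | 41937    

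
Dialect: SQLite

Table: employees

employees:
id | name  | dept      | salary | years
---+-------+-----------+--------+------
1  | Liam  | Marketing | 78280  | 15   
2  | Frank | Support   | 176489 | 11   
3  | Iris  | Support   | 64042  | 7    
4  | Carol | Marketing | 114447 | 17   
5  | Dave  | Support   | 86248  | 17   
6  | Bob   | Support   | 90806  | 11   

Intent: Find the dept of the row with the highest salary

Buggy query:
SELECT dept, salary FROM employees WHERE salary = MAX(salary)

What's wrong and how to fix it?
Bug: MAX(salary) is an aggregate and cannot be used directly in WHERE

Fix: Wrap MAX in a scalar subquery so WHERE compares against a single value

Corrected query:
SELECT dept, salary FROM employees WHERE salary = (SELECT MAX(salary) FROM employees)

Result:
dept    | salary
--------+-------
Support | 176489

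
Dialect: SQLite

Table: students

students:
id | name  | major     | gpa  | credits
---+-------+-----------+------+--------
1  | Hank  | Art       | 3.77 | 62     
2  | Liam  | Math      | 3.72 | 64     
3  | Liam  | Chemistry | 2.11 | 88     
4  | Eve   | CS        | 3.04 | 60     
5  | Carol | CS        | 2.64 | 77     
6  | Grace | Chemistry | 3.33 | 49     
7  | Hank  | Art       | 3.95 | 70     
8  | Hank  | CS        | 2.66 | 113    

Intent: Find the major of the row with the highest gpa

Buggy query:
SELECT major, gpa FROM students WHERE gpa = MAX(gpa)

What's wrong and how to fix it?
Bug: MAX(gpa) is an aggregate and cannot be used directly in WHERE

Fix: Use a subquery: WHERE gpa = (SELECT MAX(gpa) FROM students)

Corrected query:
SELECT major, gpa FROM students WHERE gpa = (SELECT MAX(gpa) FROM students)

Result:
major | gpa 
------+-----
Art   | 3.95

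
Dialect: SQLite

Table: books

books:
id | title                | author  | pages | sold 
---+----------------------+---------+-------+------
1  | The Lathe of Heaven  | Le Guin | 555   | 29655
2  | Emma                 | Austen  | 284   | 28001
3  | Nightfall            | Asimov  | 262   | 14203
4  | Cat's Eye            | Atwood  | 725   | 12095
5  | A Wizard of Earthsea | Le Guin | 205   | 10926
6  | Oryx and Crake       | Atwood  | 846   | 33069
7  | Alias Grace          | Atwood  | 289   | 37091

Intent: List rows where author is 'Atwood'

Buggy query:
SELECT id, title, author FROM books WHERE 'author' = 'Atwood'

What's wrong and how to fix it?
Bug: Single quotes denote string literals in SQL; the column name is being compared as a constant string

Fix: Remove the quotes around the column name (or use double quotes for an identifier)

Corrected query:
SELECT id, title, author FROM books WHERE author = 'Atwood'

Result:
id | title          | author
---+----------------+-------
4  | Cat's Eye      | Atwood
6  | Oryx and Crake | Atwood
7  | Alias Grace    | Atwood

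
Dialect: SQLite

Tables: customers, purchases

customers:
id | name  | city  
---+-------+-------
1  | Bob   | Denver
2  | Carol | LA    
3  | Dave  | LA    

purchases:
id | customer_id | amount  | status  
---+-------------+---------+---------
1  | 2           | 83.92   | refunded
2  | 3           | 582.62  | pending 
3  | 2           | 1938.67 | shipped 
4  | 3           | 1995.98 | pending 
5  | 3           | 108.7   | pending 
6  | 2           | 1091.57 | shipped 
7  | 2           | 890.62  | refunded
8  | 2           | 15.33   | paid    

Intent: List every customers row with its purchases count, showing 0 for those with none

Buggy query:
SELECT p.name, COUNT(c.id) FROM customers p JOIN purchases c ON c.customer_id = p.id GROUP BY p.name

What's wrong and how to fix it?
Bug: An inner join excludes parents with zero children

Fix: Switch to LEFT JOIN to retain unmatched parent rows

Corrected query:
SELECT p.name, COUNT(c.id) FROM customers p LEFT JOIN purchases c ON c.customer_id = p.id GROUP BY p.name

Result:
name  | COUNT(c.id)
------+------------
Bob   | 0          
Carol | 5          
Dave  | 3          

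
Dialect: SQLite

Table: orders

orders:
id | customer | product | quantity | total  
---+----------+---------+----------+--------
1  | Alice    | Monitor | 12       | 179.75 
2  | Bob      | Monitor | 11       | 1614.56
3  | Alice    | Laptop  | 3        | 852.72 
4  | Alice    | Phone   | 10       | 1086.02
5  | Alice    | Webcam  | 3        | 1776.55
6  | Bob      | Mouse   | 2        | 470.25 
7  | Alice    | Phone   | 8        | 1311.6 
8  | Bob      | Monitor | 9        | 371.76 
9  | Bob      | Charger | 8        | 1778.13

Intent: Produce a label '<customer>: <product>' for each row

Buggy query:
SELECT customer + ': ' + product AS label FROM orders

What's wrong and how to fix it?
Bug: SQLite uses || for string concatenation; + coerces text to numbers (yielding 0)

Fix: Use the || operator for string concatenation

Corrected query:
SELECT customer || ': ' || product AS label FROM orders

Result:
label         
--------------
Alice: Monitor
Bob: Monitor  
Alice: Laptop 
Alice: Phone  
Alice: Webcam 
Bob: Mouse    
Alice: Phone  
Bob: Monitor  
Bob: Charger  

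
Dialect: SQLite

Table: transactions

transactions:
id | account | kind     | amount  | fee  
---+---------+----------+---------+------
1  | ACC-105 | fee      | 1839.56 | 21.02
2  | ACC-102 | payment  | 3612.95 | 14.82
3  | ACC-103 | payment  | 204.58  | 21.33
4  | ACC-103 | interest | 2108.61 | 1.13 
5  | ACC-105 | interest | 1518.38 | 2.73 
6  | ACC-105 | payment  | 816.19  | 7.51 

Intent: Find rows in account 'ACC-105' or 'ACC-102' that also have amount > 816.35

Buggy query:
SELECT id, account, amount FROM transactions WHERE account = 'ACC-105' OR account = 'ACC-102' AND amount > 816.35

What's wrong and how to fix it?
Bug: Without parentheses, AND is evaluated before OR, so the amount filter only applies to the 'ACC-102' branch

Fix: Group the OR with parentheses (or use IN), then AND the threshold

Corrected query:
SELECT id, account, amount FROM transactions WHERE (account = 'ACC-105' OR account = 'ACC-102') AND amount > 816.35

Result:
id | account | amount 
---+---------+--------
1  | ACC-105 | 1839.56
2  | ACC-102 | 3612.95
5  | ACC-105 | 1518.38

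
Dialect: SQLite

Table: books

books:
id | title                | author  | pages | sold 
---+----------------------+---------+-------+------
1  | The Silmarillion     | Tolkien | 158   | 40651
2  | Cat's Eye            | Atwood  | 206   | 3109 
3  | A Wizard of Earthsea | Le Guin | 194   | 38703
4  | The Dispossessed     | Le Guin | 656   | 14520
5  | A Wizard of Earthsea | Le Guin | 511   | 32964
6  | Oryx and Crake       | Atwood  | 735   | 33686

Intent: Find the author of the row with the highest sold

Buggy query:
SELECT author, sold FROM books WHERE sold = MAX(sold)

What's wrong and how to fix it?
Bug: WHERE is evaluated per row; an aggregate over the whole table isn't defined there

Fix: Use a subquery: WHERE sold = (SELECT MAX(sold) FROM books)

Corrected query:
SELECT author, sold FROM books WHERE sold = (SELECT MAX(sold) FROM books)

Result:
author  | sold 
--------+------
Tolkien | 40651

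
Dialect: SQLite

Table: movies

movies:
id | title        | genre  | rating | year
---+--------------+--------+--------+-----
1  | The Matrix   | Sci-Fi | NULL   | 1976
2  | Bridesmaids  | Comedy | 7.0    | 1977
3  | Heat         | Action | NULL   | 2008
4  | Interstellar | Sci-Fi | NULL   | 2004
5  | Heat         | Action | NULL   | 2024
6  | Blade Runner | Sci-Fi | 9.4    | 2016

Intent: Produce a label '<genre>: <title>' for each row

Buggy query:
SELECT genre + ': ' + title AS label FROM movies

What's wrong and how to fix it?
Bug: SQLite uses || for string concatenation; + coerces text to numbers (yielding 0)

Fix: Use the || operator for string concatenation

Corrected query:
SELECT genre || ': ' || title AS label FROM movies

Result:
label               
--------------------
Sci-Fi: The Matrix  
Comedy: Bridesmaids 
Action: Heat        
Sci-Fi: Interstellar
Action: Heat        
Sci-Fi: Blade Runner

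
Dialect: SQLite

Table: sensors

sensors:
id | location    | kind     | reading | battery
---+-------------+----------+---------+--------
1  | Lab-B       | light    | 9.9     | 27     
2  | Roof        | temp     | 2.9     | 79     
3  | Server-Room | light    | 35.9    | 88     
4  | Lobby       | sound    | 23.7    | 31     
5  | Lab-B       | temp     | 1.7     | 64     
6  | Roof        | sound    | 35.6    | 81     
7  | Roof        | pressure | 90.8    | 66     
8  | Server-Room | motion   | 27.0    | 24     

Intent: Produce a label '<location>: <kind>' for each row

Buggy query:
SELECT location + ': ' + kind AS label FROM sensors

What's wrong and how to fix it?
Bug: '+' is numeric addition; on text columns SQLite converts them to 0 instead of concatenating

Fix: Replace + with || to concatenate text

Corrected query:
SELECT location || ': ' || kind AS label FROM sensors

Result:
label              
-------------------
Lab-B: light       
Roof: temp         
Server-Room: light 
Lobby: sound       
Lab-B: temp        
Roof: sound        
Roof: pressure     
Server-Room: motion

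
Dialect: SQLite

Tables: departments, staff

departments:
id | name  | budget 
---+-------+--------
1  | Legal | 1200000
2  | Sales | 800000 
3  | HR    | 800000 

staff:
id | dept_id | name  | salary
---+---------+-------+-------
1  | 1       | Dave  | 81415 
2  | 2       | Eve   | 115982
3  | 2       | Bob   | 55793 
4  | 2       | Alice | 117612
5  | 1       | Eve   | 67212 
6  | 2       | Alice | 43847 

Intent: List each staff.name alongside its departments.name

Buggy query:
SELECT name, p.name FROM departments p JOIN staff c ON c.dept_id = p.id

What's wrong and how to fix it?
Bug: 'name' exists in both joined tables, so the database can't tell which one is meant

Fix: Qualify the column with its table alias (c.name)

Corrected query:
SELECT c.name, p.name FROM departments p JOIN staff c ON c.dept_id = p.id

Result:
name  | name 
------+------
Dave  | Legal
Eve   | Sales
Bob   | Sales
Alice | Sales
Eve   | Legal
Alice | Sales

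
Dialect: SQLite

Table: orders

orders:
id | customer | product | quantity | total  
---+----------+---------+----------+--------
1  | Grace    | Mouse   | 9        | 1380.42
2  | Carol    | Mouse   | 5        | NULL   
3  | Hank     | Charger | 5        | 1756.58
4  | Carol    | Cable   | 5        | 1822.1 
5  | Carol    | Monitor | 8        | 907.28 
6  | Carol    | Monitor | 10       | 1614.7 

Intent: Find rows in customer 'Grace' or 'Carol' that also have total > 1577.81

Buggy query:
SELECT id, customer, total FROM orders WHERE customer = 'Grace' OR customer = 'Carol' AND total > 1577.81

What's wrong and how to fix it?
Bug: Without parentheses, AND is evaluated before OR, so the total filter only applies to the 'Carol' branch

Fix: Add parentheses around the OR so the AND applies to both alternatives

Corrected query:
SELECT id, customer, total FROM orders WHERE (customer = 'Grace' OR customer = 'Carol') AND total > 1577.81

Result:
id | customer | total 
---+----------+-------
4  | Carol    | 1822.1
6  | Carol    | 1614.7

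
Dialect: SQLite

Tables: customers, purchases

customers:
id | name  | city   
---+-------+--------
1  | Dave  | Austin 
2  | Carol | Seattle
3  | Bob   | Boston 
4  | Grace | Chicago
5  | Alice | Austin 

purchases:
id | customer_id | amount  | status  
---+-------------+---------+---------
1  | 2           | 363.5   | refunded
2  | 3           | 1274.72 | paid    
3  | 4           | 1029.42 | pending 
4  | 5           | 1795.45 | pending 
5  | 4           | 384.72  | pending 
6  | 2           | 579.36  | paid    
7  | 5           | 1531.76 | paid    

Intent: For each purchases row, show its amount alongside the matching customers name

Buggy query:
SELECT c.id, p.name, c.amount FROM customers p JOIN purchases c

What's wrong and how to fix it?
Bug: Missing join condition: each purchases row is matched to all customers rows instead of just its own

Fix: Specify the join condition linking the foreign key to the parent id

Corrected query:
SELECT c.id, p.name, c.amount FROM customers p JOIN purchases c ON c.customer_id = p.id

Result:
id | name  | amount 
---+-------+--------
1  | Carol | 363.5  
2  | Bob   | 1274.72
3  | Grace | 1029.42
4  | Alice | 1795.45
5  | Grace | 384.72 
6  | Carol | 579.36 
7  | Alice | 1531.76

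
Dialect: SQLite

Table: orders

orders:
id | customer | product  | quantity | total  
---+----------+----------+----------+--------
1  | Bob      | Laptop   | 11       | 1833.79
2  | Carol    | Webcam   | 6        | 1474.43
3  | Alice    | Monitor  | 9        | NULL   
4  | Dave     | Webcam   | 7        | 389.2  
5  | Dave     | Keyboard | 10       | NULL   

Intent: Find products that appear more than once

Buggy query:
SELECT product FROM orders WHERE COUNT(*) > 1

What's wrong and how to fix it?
Bug: WHERE can't reference COUNT(*); aggregates are computed after WHERE

Fix: GROUP BY product, then filter groups with HAVING COUNT(*) > 1

Corrected query:
SELECT product FROM orders GROUP BY product HAVING COUNT(*) > 1

Result:
product
-------
Webcam 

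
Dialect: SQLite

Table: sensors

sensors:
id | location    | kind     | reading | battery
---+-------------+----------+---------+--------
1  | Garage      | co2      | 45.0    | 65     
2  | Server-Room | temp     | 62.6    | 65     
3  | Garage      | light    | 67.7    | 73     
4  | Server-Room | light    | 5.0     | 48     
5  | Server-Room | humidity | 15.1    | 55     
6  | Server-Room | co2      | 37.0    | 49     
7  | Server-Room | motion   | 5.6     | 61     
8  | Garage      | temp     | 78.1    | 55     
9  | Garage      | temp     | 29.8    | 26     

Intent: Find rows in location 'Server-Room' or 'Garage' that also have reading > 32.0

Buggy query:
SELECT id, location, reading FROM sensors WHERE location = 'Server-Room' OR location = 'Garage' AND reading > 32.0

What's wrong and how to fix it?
Bug: Without parentheses, AND is evaluated before OR, so the reading filter only applies to the 'Garage' branch

Fix: Group the OR with parentheses (or use IN), then AND the threshold

Corrected query:
SELECT id, location, reading FROM sensors WHERE (location = 'Server-Room' OR location = 'Garage') AND reading > 32.0

Result:
id | location    | reading
---+-------------+--------
1  | Garage      | 45     
2  | Server-Room | 62.6   
3  | Garage      | 67.7   
6  | Server-Room | 37     
8  | Garage      | 78.1   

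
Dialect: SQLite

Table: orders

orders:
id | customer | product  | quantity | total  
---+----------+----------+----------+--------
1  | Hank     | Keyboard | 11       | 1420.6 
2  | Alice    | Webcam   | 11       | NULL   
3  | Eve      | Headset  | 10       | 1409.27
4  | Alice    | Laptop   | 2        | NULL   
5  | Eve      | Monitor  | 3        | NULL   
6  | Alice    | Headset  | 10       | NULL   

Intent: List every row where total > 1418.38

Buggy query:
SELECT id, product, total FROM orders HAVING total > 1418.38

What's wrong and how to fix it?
Bug: HAVING filters the output of aggregation, but this query has no GROUP BY and no aggregate functions, so SQLite rejects it (HAVING clause on a non-aggregate query); the condition here is per row

Fix: Replace HAVING with WHERE since the condition applies to individual rows

Corrected query:
SELECT id, product, total FROM orders WHERE total > 1418.38

Result:
id | product  | total 
---+----------+-------
1  | Keyboard | 1420.6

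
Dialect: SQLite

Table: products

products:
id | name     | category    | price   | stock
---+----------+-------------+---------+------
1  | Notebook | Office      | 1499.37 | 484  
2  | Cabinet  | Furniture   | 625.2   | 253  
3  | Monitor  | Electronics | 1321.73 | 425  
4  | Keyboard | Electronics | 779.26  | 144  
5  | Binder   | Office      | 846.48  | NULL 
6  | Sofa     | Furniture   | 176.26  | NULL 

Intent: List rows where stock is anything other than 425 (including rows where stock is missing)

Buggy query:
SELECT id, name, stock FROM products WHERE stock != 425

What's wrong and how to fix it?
Bug: 'stock != 425' is unknown when stock is NULL, so NULL rows are silently excluded

Fix: Add an explicit OR stock IS NULL to include the missing-value rows

Corrected query:
SELECT id, name, stock FROM products WHERE stock != 425 OR stock IS NULL

Result:
id | name     | stock
---+----------+------
1  | Notebook | 484  
2  | Cabinet  | 253  
4  | Keyboard | 144  
5  | Binder   | NULL 
6  | Sofa     | NULL 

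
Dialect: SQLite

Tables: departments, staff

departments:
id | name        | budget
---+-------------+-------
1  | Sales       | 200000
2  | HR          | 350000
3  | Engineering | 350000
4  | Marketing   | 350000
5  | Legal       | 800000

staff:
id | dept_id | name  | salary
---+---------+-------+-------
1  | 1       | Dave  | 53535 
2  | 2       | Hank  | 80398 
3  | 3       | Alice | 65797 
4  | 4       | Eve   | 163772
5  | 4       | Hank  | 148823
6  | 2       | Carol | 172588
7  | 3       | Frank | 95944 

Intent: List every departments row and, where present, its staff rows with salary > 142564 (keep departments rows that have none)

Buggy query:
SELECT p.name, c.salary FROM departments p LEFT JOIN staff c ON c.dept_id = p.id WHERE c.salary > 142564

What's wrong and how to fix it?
Bug: A WHERE condition on the right-hand table after LEFT JOIN drops unmatched parents

Fix: Move the right-table condition into the ON clause so unmatched parents are kept

Corrected query:
SELECT p.name, c.salary FROM departments p LEFT JOIN staff c ON c.dept_id = p.id AND c.salary > 142564

Result:
name        | salary
------------+-------
Sales       | NULL  
HR          | 172588
Engineering | NULL  
Marketing   | 148823
Marketing   | 163772
Legal       | NULL  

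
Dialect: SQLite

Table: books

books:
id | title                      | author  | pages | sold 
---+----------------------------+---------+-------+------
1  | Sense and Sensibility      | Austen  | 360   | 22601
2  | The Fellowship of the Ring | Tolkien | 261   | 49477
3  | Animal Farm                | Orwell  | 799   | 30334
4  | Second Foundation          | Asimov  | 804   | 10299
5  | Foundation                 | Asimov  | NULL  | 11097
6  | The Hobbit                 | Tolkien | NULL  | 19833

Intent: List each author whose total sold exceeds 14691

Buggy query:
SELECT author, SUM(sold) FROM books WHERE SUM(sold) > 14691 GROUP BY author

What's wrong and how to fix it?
Bug: Aggregate functions cannot appear in a WHERE clause

Fix: Use HAVING (which filters groups after aggregation) instead of WHERE

Corrected query:
SELECT author, SUM(sold) FROM books GROUP BY author HAVING SUM(sold) > 14691

Result:
author  | SUM(sold)
--------+----------
Asimov  | 21396    
Austen  | 22601    
Orwell  | 30334    
Tolkien | 69310    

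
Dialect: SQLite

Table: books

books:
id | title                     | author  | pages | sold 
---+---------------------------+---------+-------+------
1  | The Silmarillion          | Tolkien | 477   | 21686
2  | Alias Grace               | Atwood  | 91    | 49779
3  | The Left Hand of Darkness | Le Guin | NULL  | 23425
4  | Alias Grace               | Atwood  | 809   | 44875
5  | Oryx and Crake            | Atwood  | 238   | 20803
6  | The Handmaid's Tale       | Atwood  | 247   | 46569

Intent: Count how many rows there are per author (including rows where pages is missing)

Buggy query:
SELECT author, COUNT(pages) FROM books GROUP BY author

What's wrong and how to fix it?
Bug: COUNT(pages) skips NULLs, so groups with missing pages are undercounted

Fix: Use COUNT(*) to count all rows regardless of NULL

Corrected query:
SELECT author, COUNT(*) FROM books GROUP BY author

Result:
author  | COUNT(*)
--------+---------
Atwood  | 4       
Le Guin | 1       
Tolkien | 1       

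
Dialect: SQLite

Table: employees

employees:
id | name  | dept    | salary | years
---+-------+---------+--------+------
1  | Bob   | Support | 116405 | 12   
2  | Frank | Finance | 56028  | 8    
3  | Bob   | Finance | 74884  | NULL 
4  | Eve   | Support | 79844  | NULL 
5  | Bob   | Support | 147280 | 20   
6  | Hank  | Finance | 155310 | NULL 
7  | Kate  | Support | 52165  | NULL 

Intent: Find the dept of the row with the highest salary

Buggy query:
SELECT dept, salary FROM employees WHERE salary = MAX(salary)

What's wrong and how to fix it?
Bug: WHERE is evaluated per row; an aggregate over the whole table isn't defined there

Fix: Use a subquery: WHERE salary = (SELECT MAX(salary) FROM employees)

Corrected query:
SELECT dept, salary FROM employees WHERE salary = (SELECT MAX(salary) FROM employees)

Result:
dept    | salary
--------+-------
Finance | 155310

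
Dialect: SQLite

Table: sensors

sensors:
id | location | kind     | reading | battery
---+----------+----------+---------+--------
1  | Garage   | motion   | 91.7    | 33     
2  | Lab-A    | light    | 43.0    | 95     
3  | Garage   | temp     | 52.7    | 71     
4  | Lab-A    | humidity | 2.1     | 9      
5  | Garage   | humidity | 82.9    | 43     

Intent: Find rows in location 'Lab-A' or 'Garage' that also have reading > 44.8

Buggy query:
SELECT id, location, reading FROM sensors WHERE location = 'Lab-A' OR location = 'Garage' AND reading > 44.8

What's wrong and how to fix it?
Bug: AND binds tighter than OR, so this parses as location = 'Lab-A' OR (location = 'Garage' AND reading > 44.8)

Fix: Group the OR with parentheses (or use IN), then AND the threshold

Corrected query:
SELECT id, location, reading FROM sensors WHERE (location = 'Lab-A' OR location = 'Garage') AND reading > 44.8

Result:
id | location | reading
---+----------+--------
1  | Garage   | 91.7   
3  | Garage   | 52.7   
5  | Garage   | 82.9   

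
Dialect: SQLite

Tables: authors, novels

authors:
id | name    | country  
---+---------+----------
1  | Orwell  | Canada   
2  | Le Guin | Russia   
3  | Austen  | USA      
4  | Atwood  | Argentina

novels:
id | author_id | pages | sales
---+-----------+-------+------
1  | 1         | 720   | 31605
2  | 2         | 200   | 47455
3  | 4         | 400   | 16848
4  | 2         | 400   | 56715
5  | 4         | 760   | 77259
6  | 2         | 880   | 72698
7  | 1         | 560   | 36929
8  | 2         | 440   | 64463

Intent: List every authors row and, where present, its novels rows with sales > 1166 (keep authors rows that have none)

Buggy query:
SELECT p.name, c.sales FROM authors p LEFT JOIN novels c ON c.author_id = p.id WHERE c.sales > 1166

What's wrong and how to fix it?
Bug: A WHERE condition on the right-hand table after LEFT JOIN drops unmatched parents

Fix: Put 'c.sales > 1166' in the JOIN's ON clause instead of WHERE

Corrected query:
SELECT p.name, c.sales FROM authors p LEFT JOIN novels c ON c.author_id = p.id AND c.sales > 1166

Result:
name    | sales
--------+------
Orwell  | 31605
Orwell  | 36929
Le Guin | 47455
Le Guin | 56715
Le Guin | 64463
Le Guin | 72698
Austen  | NULL 
Atwood  | 16848
Atwood  | 77259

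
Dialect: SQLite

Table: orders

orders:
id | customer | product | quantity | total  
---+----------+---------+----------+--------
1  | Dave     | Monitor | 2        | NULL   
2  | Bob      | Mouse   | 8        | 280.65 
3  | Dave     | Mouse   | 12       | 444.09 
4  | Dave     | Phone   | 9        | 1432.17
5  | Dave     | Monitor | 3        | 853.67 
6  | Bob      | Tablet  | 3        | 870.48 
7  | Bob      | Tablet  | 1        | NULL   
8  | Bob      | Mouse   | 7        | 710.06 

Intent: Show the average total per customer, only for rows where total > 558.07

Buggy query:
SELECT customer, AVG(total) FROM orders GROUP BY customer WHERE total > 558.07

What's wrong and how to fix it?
Bug: Row-level WHERE must come before GROUP BY in the clause order

Fix: Move the WHERE clause before GROUP BY

Corrected query:
SELECT customer, AVG(total) FROM orders WHERE total > 558.07 GROUP BY customer

Result:
customer | AVG(total)
---------+-----------
Bob      | 790.27    
Dave     | 1142.92   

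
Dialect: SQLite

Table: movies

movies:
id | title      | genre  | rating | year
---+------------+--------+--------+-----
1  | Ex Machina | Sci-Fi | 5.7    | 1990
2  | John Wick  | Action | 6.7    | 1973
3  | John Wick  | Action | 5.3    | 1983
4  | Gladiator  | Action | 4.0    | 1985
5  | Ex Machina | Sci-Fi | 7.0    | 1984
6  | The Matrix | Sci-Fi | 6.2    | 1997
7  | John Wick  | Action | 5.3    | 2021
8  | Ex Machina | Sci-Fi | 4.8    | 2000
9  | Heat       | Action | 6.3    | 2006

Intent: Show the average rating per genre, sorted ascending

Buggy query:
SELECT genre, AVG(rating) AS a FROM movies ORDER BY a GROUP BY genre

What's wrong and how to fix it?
Bug: GROUP BY must precede ORDER BY

Fix: Move ORDER BY to the end, after GROUP BY

Corrected query:
SELECT genre, AVG(rating) AS a FROM movies GROUP BY genre ORDER BY a

Result:
genre  | a    
-------+------
Action | 5.52 
Sci-Fi | 5.925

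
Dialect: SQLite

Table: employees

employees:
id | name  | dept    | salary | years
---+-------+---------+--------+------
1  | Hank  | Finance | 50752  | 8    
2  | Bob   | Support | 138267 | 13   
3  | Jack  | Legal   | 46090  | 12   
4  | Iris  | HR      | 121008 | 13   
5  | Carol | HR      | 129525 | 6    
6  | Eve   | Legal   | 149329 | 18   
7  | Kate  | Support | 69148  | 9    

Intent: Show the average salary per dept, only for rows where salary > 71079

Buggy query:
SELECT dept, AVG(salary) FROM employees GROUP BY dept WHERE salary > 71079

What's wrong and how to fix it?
Bug: Row-level WHERE must come before GROUP BY in the clause order

Fix: Place WHERE between FROM and GROUP BY

Corrected query:
SELECT dept, AVG(salary) FROM employees WHERE salary > 71079 GROUP BY dept

Result:
dept    | AVG(salary)
--------+------------
HR      | 125266.5   
Legal   | 149329     
Support | 138267     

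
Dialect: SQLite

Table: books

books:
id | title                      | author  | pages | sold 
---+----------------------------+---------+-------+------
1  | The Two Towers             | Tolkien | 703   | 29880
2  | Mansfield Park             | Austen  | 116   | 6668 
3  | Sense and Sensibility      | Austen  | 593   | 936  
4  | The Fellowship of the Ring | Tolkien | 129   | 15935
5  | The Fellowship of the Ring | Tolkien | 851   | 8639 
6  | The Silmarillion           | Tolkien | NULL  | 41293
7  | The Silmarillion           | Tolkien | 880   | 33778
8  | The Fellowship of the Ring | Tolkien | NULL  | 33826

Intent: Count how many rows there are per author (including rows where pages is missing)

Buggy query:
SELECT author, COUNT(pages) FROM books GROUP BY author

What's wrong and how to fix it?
Bug: COUNT(pages) skips NULLs, so groups with missing pages are undercounted

Fix: Replace COUNT(pages) with COUNT(*)

Corrected query:
SELECT author, COUNT(*) FROM books GROUP BY author

Result:
author  | COUNT(*)
--------+---------
Austen  | 2       
Tolkien | 6       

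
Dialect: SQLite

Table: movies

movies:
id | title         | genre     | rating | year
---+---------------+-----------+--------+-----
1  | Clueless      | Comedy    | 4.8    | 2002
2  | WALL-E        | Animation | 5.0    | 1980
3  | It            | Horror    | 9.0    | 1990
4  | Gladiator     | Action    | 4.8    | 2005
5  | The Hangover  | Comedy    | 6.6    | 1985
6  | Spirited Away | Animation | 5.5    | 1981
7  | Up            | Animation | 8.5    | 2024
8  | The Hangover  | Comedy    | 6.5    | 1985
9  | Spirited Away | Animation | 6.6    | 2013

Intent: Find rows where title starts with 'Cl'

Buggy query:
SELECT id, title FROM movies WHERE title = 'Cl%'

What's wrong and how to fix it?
Bug: '=' compares the literal string including the % character; pattern matching needs LIKE

Fix: Use LIKE for wildcard pattern matching

Corrected query:
SELECT id, title FROM movies WHERE title LIKE 'Cl%'

Result:
id | title   
---+---------
1  | Clueless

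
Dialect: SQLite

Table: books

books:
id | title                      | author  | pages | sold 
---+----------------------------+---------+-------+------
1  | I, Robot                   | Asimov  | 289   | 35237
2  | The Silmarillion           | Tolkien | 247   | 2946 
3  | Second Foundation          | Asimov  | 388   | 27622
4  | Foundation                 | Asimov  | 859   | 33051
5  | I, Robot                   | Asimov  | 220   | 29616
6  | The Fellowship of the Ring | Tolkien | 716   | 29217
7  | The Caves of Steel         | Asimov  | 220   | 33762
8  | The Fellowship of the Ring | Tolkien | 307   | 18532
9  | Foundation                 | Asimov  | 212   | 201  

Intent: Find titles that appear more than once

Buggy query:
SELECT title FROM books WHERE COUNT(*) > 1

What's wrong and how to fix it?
Bug: COUNT(*) is an aggregate and cannot be used in WHERE

Fix: GROUP BY title, then filter groups with HAVING COUNT(*) > 1

Corrected query:
SELECT title FROM books GROUP BY title HAVING COUNT(*) > 1

Result:
title                     
--------------------------
Foundation                
I, Robot                  
The Fellowship of the Ring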